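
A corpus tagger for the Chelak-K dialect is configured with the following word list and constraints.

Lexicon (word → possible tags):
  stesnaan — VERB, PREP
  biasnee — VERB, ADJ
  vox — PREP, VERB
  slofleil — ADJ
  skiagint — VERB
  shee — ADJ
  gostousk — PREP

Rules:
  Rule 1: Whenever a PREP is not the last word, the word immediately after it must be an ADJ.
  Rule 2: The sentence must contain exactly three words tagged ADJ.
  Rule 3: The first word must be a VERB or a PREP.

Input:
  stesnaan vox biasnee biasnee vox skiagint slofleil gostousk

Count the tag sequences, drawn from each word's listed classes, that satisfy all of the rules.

2

Candidates per position — 1:stesnaan {VERB,PREP}; 2:vox {PREP,VERB}; 3:biasnee {VERB,ADJ}; 4:biasnee {VERB,ADJ}; 5:vox {PREP,VERB}; 6:skiagint {VERB}; 7:slofleil {ADJ}; 8:gostousk {PREP}.
There are 32 candidate sequences in total.
The sequences that satisfy every rule: VERB PREP ADJ ADJ VERB VERB ADJ PREP; VERB VERB ADJ ADJ VERB VERB ADJ PREP.
Count = 2.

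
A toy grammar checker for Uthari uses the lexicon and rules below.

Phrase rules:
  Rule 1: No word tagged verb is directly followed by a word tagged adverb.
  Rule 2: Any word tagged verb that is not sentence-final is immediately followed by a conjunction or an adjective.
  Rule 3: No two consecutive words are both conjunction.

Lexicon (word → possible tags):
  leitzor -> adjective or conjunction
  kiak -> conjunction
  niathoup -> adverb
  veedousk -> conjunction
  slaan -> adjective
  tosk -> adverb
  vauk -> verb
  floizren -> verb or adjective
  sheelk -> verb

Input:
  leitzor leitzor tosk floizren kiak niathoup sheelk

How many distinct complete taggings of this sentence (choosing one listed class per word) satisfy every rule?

Candidates per position — 1:leitzor {adjective,conjunction}; 2:leitzor {adjective,conjunction}; 3:tosk {adverb}; 4:floizren {verb,adjective}; 5:kiak {conjunction}; 6:niathoup {adverb}; 7:sheelk {verb}.
There are 8 candidate sequences in total.
Checking each against the rules leaves 6 sequences.
Count = 6.

6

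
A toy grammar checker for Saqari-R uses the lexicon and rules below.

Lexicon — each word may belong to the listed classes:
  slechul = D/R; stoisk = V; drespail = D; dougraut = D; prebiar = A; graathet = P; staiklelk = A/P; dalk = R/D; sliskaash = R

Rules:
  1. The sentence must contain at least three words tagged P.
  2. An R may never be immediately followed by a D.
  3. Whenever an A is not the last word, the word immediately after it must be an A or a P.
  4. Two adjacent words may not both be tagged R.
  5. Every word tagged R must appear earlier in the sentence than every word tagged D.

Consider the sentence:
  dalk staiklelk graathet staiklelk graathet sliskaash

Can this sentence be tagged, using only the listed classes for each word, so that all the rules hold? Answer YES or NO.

YES

Candidates per position — 1:dalk {R,D}; 2:staiklelk {A,P}; 3:graathet {P}; 4:staiklelk {A,P}; 5:graathet {P}; 6:sliskaash {R}.
One satisfying assignment: R P P P P R.
Verifying each rule — rule 1 ✓; rule 2 ✓; rule 3 ✓; rule 4 ✓; rule 5 ✓.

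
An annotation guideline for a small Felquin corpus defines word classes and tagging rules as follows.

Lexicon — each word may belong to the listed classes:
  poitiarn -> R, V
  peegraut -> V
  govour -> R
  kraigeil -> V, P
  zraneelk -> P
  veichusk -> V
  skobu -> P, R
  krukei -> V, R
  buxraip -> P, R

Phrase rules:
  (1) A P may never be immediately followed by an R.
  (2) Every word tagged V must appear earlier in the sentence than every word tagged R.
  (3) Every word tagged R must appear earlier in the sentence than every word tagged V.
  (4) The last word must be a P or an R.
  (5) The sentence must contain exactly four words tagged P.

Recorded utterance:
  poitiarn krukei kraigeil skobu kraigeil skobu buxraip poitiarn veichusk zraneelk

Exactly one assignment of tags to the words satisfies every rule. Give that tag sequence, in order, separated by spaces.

V V V P V P P V V P

Candidates per position — 1:poitiarn {R,V}; 2:krukei {V,R}; 3:kraigeil {V,P}; 4:skobu {P,R}; 5:kraigeil {V,P}; 6:skobu {P,R}; 7:buxraip {P,R}; 8:poitiarn {R,V}; 9:veichusk {V}; 10:zraneelk {P}.
If word 1 were R, no tagging could satisfy rule 2; so word 1 is V.
If word 2 were R, no tagging could satisfy rule 2; so word 2 is V.
If word 4 were R, no tagging could satisfy rule 2; so word 4 is P.
If word 6 were R, no tagging could satisfy rule 2; so word 6 is P.
If word 7 were R, no tagging could satisfy rule 1; so word 7 is P.
If word 8 were R, no tagging could satisfy rule 1; so word 8 is V.
If word 3 were P, no tagging could satisfy rule 5; so word 3 is V.
If word 5 were P, no tagging could satisfy rule 5; so word 5 is V.
The only consistent sequence is: V V V P V P P V V P.
Rule-by-rule: rule 1 satisfied; rule 2 satisfied; rule 3 satisfied; rule 4 satisfied; rule 5 satisfied.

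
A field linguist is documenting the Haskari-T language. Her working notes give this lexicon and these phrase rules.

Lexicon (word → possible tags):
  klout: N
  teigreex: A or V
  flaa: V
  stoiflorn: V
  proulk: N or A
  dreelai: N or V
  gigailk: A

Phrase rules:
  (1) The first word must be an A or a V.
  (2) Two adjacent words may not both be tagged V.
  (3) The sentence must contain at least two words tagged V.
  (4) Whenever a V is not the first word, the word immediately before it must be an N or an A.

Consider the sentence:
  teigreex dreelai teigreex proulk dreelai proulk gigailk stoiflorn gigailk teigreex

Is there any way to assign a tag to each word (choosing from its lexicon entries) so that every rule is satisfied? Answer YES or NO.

YES

Candidates per position — 1:teigreex {A,V}; 2:dreelai {N,V}; 3:teigreex {A,V}; 4:proulk {N,A}; 5:dreelai {N,V}; 6:proulk {N,A}; 7:gigailk {A}; 8:stoiflorn {V}; 9:gigailk {A}; 10:teigreex {A,V}.
One satisfying assignment: A V A N N N A V A V.
Checking: rule 1 ok; rule 2 ok; rule 3 ok; rule 4 ok.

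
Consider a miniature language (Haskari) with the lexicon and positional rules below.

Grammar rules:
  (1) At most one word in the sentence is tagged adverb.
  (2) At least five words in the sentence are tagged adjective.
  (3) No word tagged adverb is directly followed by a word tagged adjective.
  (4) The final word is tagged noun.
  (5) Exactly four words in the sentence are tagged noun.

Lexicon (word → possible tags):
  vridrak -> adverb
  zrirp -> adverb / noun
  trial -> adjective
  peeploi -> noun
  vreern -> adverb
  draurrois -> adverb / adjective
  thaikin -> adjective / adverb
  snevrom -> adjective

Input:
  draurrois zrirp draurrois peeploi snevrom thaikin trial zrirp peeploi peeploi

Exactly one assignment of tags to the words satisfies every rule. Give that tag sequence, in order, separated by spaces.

Candidates per position — 1:draurrois {adverb,adjective}; 2:zrirp {adverb,noun}; 3:draurrois {adverb,adjective}; 4:peeploi {noun}; 5:snevrom {adjective}; 6:thaikin {adjective,adverb}; 7:trial {adjective}; 8:zrirp {adverb,noun}; 9:peeploi {noun}; 10:peeploi {noun}.
At position 1, choosing adverb makes rule 2 impossible to satisfy; hence adjective.
At position 3, choosing adverb makes rule 2 impossible to satisfy; hence adjective.
At position 6, choosing adverb makes rule 2 impossible to satisfy; hence adjective.
At position 2, choosing adverb makes rule 3 impossible to satisfy; hence noun.
At position 8, choosing noun makes rule 5 impossible to satisfy; hence adverb.
The only consistent sequence is: adjective noun adjective noun adjective adjective adjective adverb noun noun.
Check: rule 1 ✓; rule 2 ✓; rule 3 ✓; rule 4 ✓; rule 5 ✓.

adjective noun adjective noun adjective adjective adjective adverb noun noun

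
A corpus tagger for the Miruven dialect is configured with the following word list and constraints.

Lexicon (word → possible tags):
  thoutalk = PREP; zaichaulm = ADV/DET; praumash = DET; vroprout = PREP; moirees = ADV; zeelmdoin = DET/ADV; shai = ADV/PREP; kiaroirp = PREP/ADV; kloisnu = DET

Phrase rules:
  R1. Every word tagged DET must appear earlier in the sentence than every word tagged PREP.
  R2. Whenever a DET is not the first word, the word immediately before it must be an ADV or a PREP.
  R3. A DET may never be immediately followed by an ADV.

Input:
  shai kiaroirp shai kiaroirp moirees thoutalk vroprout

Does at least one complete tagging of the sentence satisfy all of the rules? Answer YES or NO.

YES

Candidates per position — 1:shai {ADV,PREP}; 2:kiaroirp {PREP,ADV}; 3:shai {ADV,PREP}; 4:kiaroirp {PREP,ADV}; 5:moirees {ADV}; 6:thoutalk {PREP}; 7:vroprout {PREP}.
One satisfying assignment: ADV ADV ADV ADV ADV PREP PREP.
Rule-by-rule: rule 1 holds; rule 2 holds; rule 3 holds.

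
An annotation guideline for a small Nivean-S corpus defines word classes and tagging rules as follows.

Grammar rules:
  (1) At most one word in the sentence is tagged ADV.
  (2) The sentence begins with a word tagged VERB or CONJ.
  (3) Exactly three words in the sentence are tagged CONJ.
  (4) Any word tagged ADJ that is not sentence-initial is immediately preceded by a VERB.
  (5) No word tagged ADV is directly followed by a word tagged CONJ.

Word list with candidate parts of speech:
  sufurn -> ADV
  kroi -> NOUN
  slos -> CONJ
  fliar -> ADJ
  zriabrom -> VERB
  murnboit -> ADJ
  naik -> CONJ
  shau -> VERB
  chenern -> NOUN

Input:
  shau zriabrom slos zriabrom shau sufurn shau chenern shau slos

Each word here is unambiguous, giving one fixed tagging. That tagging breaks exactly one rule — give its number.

Fixed tagging: VERB VERB CONJ VERB VERB ADV VERB NOUN VERB CONJ.
Checking each rule: R1 ok, R2 ok, R3 fails, R4 ok, R5 ok.
Only rule 3 fails.

3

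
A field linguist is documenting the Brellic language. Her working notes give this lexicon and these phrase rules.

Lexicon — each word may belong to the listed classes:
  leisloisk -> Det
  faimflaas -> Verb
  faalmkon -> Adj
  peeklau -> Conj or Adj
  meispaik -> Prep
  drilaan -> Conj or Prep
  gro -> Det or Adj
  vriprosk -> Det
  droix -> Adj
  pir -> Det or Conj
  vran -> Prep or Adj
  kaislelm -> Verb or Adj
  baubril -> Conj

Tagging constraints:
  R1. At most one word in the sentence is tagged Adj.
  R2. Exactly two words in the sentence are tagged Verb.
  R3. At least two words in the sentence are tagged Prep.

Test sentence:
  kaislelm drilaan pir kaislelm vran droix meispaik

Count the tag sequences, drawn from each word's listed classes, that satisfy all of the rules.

4

Candidates per position — 1:kaislelm {Verb,Adj}; 2:drilaan {Conj,Prep}; 3:pir {Det,Conj}; 4:kaislelm {Verb,Adj}; 5:vran {Prep,Adj}; 6:droix {Adj}; 7:meispaik {Prep}.
There are 32 candidate sequences in total.
The sequences that satisfy every rule: Verb Conj Det Verb Prep Adj Prep; Verb Conj Conj Verb Prep Adj Prep; Verb Prep Det Verb Prep Adj Prep; Verb Prep Conj Verb Prep Adj Prep.
Count = 4.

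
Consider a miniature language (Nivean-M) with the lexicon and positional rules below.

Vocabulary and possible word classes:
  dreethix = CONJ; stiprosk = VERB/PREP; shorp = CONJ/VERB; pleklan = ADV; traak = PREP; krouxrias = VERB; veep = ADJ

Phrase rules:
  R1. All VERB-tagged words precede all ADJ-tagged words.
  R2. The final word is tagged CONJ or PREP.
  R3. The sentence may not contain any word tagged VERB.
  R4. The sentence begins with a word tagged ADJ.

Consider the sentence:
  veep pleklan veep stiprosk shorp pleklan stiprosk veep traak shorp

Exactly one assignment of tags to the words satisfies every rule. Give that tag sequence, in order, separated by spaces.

Candidates per position — 1:veep {ADJ}; 2:pleklan {ADV}; 3:veep {ADJ}; 4:stiprosk {VERB,PREP}; 5:shorp {CONJ,VERB}; 6:pleklan {ADV}; 7:stiprosk {VERB,PREP}; 8:veep {ADJ}; 9:traak {PREP}; 10:shorp {CONJ,VERB}.
At position 4, choosing VERB makes rule 1 impossible to satisfy; hence PREP.
At position 5, choosing VERB makes rule 1 impossible to satisfy; hence CONJ.
At position 7, choosing VERB makes rule 1 impossible to satisfy; hence PREP.
At position 10, choosing VERB makes rule 1 impossible to satisfy; hence CONJ.
So the tagging must be: ADJ ADV ADJ PREP CONJ ADV PREP ADJ PREP CONJ.
Rule-by-rule: rule 1 ✓; rule 2 ✓; rule 3 ✓; rule 4 ✓.

ADJ ADV ADJ PREP CONJ ADV PREP ADJ PREP CONJ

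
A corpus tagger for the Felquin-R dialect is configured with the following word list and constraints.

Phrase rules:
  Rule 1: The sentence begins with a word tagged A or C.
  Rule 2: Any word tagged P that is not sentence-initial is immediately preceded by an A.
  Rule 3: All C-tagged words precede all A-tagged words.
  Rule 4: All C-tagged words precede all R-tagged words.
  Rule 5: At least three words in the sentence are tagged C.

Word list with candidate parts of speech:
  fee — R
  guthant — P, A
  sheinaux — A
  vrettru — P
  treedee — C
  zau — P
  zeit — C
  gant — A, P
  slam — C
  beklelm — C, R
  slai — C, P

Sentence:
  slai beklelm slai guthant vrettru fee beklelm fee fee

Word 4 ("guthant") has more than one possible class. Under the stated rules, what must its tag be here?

A

Candidates per position — 1:slai {C,P}; 2:beklelm {C,R}; 3:slai {C,P}; 4:guthant {P,A}; 5:vrettru {P}; 6:fee {R}; 7:beklelm {C,R}; 8:fee {R}; 9:fee {R}.
Word 1 cannot be P — rule 1 would then fail for every completion. It is C.
Word 3 cannot be P — rule 2 would then fail for every completion. It is C.
Word 4 cannot be P — rule 2 would then fail for every completion. It is A.
Word 7 cannot be C — rule 3 would then fail for every completion. It is R.
Word 2 cannot be R — rule 4 would then fail for every completion. It is C.
That leaves exactly one tagging: C C C A P R R R R.
Check: rule 1 satisfied; rule 2 satisfied; rule 3 satisfied; rule 4 satisfied; rule 5 satisfied.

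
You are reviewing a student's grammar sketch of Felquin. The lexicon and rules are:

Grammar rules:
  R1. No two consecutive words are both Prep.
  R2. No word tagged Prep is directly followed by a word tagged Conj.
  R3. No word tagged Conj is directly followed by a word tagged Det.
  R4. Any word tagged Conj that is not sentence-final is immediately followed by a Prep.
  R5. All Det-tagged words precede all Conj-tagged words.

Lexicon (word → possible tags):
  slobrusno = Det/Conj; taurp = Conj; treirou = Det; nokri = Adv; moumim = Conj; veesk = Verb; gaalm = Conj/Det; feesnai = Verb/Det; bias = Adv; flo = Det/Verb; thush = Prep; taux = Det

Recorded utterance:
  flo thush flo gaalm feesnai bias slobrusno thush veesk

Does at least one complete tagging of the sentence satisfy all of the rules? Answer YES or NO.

Candidates per position — 1:flo {Det,Verb}; 2:thush {Prep}; 3:flo {Det,Verb}; 4:gaalm {Conj,Det}; 5:feesnai {Verb,Det}; 6:bias {Adv}; 7:slobrusno {Det,Conj}; 8:thush {Prep}; 9:veesk {Verb}.
One satisfying assignment: Verb Prep Verb Det Det Adv Det Prep Verb.
Rule-by-rule: rule 1 satisfied; rule 2 satisfied; rule 3 satisfied; rule 4 satisfied; rule 5 satisfied.

YES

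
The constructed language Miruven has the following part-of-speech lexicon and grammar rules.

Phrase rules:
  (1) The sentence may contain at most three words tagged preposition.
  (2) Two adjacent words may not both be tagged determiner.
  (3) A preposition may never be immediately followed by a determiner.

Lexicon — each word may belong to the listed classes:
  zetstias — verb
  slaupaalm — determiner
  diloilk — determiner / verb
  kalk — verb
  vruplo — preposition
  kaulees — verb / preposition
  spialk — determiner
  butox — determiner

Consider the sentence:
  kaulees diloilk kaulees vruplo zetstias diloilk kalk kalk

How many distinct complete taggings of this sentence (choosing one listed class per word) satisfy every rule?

12

Candidates per position — 1:kaulees {verb,preposition}; 2:diloilk {determiner,verb}; 3:kaulees {verb,preposition}; 4:vruplo {preposition}; 5:zetstias {verb}; 6:diloilk {determiner,verb}; 7:kalk {verb}; 8:kalk {verb}.
There are 16 candidate sequences in total.
Checking each against the rules leaves 12 sequences.
Count = 12.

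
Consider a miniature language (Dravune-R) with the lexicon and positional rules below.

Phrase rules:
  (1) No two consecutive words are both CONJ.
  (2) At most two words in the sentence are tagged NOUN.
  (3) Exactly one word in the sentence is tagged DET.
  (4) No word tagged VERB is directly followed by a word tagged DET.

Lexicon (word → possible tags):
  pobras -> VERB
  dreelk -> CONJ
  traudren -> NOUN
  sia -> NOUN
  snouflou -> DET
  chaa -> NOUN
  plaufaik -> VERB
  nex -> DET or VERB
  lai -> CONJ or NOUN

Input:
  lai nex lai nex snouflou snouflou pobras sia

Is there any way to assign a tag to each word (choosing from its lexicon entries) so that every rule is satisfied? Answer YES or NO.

Candidates per position — 1:lai {CONJ,NOUN}; 2:nex {DET,VERB}; 3:lai {CONJ,NOUN}; 4:nex {DET,VERB}; 5:snouflou {DET}; 6:snouflou {DET}; 7:pobras {VERB}; 8:sia {NOUN}.
Rule 3 cannot be satisfied by any choice of tags from the lexicon.
So there is no consistent tagging.

NO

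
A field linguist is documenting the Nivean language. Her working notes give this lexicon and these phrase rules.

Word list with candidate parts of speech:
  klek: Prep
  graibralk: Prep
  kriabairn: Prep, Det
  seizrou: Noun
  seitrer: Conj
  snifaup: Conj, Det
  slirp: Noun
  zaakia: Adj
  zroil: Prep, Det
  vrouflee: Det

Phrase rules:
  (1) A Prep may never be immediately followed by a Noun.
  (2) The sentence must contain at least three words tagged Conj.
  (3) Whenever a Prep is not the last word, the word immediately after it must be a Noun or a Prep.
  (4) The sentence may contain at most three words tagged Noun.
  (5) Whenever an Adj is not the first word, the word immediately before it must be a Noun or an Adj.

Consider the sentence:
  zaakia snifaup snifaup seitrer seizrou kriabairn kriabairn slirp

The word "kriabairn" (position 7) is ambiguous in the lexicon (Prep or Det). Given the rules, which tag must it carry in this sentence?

Det

Candidates per position — 1:zaakia {Adj}; 2:snifaup {Conj,Det}; 3:snifaup {Conj,Det}; 4:seitrer {Conj}; 5:seizrou {Noun}; 6:kriabairn {Prep,Det}; 7:kriabairn {Prep,Det}; 8:slirp {Noun}.
Word 2 cannot be Det — rule 2 would then fail for every completion. It is Conj.
Word 3 cannot be Det — rule 2 would then fail for every completion. It is Conj.
Word 7 cannot be Prep — rule 1 would then fail for every completion. It is Det.
Word 6 cannot be Prep — rule 3 would then fail for every completion. It is Det.
That leaves exactly one tagging: Adj Conj Conj Conj Noun Det Det Noun.
Verifying each rule — rule 1 ok; rule 2 ok; rule 3 ok; rule 4 ok; rule 5 ok.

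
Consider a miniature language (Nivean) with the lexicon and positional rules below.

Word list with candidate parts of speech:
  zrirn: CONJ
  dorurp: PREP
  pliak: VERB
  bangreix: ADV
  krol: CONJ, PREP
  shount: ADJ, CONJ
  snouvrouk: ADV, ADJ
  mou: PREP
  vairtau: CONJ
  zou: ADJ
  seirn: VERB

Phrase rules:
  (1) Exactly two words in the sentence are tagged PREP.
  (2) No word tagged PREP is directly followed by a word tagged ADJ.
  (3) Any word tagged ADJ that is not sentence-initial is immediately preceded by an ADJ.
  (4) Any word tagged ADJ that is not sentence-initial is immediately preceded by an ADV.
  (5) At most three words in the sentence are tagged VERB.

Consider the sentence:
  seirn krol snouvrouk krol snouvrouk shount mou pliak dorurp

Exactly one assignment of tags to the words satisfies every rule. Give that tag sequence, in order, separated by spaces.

VERB CONJ ADV CONJ ADV CONJ PREP VERB PREP

Candidates per position — 1:seirn {VERB}; 2:krol {CONJ,PREP}; 3:snouvrouk {ADV,ADJ}; 4:krol {CONJ,PREP}; 5:snouvrouk {ADV,ADJ}; 6:shount {ADJ,CONJ}; 7:mou {PREP}; 8:pliak {VERB}; 9:dorurp {PREP}.
Position 2: tagging it PREP would leave rule 1 unsatisfiable, so it must be CONJ.
Position 3: tagging it ADJ would leave rule 3 unsatisfiable, so it must be ADV.
Position 4: tagging it PREP would leave rule 1 unsatisfiable, so it must be CONJ.
Position 5: tagging it ADJ would leave rule 3 unsatisfiable, so it must be ADV.
Position 6: tagging it ADJ would leave rule 3 unsatisfiable, so it must be CONJ.
That leaves exactly one tagging: VERB CONJ ADV CONJ ADV CONJ PREP VERB PREP.
Rule-by-rule: rule 1 satisfied; rule 2 satisfied; rule 3 satisfied; rule 4 satisfied; rule 5 satisfied.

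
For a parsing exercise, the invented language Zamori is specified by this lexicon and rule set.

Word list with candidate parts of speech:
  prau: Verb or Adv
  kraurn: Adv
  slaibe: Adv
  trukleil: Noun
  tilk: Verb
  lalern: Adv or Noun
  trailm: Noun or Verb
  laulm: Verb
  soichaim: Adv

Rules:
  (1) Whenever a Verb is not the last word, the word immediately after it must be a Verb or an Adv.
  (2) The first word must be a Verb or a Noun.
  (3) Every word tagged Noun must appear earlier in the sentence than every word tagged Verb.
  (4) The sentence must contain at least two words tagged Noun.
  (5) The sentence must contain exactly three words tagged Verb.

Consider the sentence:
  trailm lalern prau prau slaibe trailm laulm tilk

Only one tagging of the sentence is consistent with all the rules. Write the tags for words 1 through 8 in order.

Noun Noun Adv Adv Adv Verb Verb Verb

Candidates per position — 1:trailm {Noun,Verb}; 2:lalern {Adv,Noun}; 3:prau {Verb,Adv}; 4:prau {Verb,Adv}; 5:slaibe {Adv}; 6:trailm {Noun,Verb}; 7:laulm {Verb}; 8:tilk {Verb}.
The remaining ambiguous positions (1, 2, 3, 4, 6) are resolved jointly — only one combination satisfies every rule.
So the tagging must be: Noun Noun Adv Adv Adv Verb Verb Verb.
Verifying each rule — rule 1 ✓; rule 2 ✓; rule 3 ✓; rule 4 ✓; rule 5 ✓.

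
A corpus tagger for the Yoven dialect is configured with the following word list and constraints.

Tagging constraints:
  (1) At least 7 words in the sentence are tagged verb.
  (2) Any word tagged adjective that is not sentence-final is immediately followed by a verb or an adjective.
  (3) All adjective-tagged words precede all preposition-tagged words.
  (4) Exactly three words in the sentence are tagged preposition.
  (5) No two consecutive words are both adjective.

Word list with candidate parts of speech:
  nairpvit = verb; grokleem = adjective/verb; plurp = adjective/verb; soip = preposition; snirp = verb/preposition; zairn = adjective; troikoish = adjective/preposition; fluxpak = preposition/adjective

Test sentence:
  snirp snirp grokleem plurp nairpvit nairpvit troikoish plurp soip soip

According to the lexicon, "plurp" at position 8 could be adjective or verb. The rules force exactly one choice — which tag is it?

Candidates per position — 1:snirp {verb,preposition}; 2:snirp {verb,preposition}; 3:grokleem {adjective,verb}; 4:plurp {adjective,verb}; 5:nairpvit {verb}; 6:nairpvit {verb}; 7:troikoish {adjective,preposition}; 8:plurp {adjective,verb}; 9:soip {preposition}; 10:soip {preposition}.
Position 1: preposition is ruled out by rule 1; that leaves verb.
Position 2: preposition is ruled out by rule 1; that leaves verb.
Position 3: adjective is ruled out by rule 1; that leaves verb.
Position 4: adjective is ruled out by rule 1; that leaves verb.
Position 7: adjective is ruled out by rule 4; that leaves preposition.
Position 8: adjective is ruled out by rule 1; that leaves verb.
The unique satisfying tagging is: verb verb verb verb verb verb preposition verb preposition preposition.
Rule-by-rule: rule 1 ✓; rule 2 ✓; rule 3 ✓; rule 4 ✓; rule 5 ✓.

verb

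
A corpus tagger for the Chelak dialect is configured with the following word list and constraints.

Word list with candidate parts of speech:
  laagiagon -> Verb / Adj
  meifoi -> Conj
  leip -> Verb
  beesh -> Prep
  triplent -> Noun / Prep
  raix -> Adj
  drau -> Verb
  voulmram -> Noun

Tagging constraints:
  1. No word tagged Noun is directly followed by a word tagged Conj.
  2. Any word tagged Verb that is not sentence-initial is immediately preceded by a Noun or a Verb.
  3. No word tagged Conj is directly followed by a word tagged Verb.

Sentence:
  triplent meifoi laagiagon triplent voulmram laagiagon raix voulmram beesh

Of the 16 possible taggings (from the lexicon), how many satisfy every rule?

4

Candidates per position — 1:triplent {Noun,Prep}; 2:meifoi {Conj}; 3:laagiagon {Verb,Adj}; 4:triplent {Noun,Prep}; 5:voulmram {Noun}; 6:laagiagon {Verb,Adj}; 7:raix {Adj}; 8:voulmram {Noun}; 9:beesh {Prep}.
There are 16 candidate sequences in total.
The sequences that satisfy every rule: Prep Conj Adj Noun Noun Verb Adj Noun Prep; Prep Conj Adj Noun Noun Adj Adj Noun Prep; Prep Conj Adj Prep Noun Verb Adj Noun Prep; Prep Conj Adj Prep Noun Adj Adj Noun Prep.
Count = 4.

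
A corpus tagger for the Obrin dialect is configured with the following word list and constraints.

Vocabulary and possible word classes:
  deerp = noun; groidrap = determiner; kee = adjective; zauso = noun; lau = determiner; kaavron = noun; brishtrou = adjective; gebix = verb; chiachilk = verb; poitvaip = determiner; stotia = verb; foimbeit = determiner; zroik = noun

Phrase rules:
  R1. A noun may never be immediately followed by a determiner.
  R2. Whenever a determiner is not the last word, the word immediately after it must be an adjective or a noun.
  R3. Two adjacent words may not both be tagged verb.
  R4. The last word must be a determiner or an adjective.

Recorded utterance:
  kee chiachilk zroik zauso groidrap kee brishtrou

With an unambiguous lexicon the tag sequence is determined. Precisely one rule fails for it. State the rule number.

1

Fixed tagging: adjective verb noun noun determiner adjective adjective.
Rule check: R1 ✗, R2 ✓, R3 ✓, R4 ✓.
Only rule 1 fails.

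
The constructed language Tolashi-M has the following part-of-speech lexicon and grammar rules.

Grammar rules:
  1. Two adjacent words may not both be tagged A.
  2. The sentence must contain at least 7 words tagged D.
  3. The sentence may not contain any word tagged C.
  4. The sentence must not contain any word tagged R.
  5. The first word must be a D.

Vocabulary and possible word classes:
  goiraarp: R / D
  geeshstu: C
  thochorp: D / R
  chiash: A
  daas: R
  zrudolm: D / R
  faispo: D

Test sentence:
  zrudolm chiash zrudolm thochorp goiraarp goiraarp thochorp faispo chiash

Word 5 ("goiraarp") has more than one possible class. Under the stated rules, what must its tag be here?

D

Candidates per position — 1:zrudolm {D,R}; 2:chiash {A}; 3:zrudolm {D,R}; 4:thochorp {D,R}; 5:goiraarp {R,D}; 6:goiraarp {R,D}; 7:thochorp {D,R}; 8:faispo {D}; 9:chiash {A}.
Position 1: R is ruled out by rule 2; that leaves D.
Position 3: R is ruled out by rule 2; that leaves D.
Position 4: R is ruled out by rule 2; that leaves D.
Position 5: R is ruled out by rule 2; that leaves D.
Position 6: R is ruled out by rule 2; that leaves D.
Position 7: R is ruled out by rule 2; that leaves D.
The unique satisfying tagging is: D A D D D D D D A.
Verifying each rule — rule 1 ok; rule 2 ok; rule 3 ok; rule 4 ok; rule 5 ok.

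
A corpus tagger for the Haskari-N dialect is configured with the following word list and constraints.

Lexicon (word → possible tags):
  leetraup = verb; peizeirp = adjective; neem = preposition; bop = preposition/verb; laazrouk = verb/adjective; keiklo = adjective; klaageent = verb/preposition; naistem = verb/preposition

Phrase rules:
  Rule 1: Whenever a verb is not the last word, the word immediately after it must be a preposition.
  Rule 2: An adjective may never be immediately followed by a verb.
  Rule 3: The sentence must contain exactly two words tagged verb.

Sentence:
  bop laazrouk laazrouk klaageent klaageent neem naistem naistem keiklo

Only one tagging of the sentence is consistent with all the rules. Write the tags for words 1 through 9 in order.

Candidates per position — 1:bop {preposition,verb}; 2:laazrouk {verb,adjective}; 3:laazrouk {verb,adjective}; 4:klaageent {verb,preposition}; 5:klaageent {verb,preposition}; 6:neem {preposition}; 7:naistem {verb,preposition}; 8:naistem {verb,preposition}; 9:keiklo {adjective}.
Position 1: verb is ruled out by rule 1; that leaves preposition.
Position 2: verb is ruled out by rule 1; that leaves adjective.
Position 3: verb is ruled out by rule 2; that leaves adjective.
Position 4: verb is ruled out by rule 2; that leaves preposition.
Position 8: verb is ruled out by rule 1; that leaves preposition.
Position 5: preposition is ruled out by rule 3; that leaves verb.
Position 7: preposition is ruled out by rule 3; that leaves verb.
So the tagging must be: preposition adjective adjective preposition verb preposition verb preposition adjective.
Checking: rule 1 ✓; rule 2 ✓; rule 3 ✓.

preposition adjective adjective preposition verb preposition verb preposition adjective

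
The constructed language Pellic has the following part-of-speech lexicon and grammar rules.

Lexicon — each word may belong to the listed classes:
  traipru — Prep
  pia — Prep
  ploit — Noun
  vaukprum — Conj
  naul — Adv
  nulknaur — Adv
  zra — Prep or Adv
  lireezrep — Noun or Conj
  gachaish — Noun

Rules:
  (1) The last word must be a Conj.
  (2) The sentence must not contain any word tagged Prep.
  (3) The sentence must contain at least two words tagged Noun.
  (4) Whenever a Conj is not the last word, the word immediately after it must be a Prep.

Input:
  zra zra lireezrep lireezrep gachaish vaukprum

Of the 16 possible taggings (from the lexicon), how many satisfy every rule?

Candidates per position — 1:zra {Prep,Adv}; 2:zra {Prep,Adv}; 3:lireezrep {Noun,Conj}; 4:lireezrep {Noun,Conj}; 5:gachaish {Noun}; 6:vaukprum {Conj}.
There are 16 candidate sequences in total.
The sequences that satisfy every rule: Adv Adv Noun Noun Noun Conj.
Count = 1.

1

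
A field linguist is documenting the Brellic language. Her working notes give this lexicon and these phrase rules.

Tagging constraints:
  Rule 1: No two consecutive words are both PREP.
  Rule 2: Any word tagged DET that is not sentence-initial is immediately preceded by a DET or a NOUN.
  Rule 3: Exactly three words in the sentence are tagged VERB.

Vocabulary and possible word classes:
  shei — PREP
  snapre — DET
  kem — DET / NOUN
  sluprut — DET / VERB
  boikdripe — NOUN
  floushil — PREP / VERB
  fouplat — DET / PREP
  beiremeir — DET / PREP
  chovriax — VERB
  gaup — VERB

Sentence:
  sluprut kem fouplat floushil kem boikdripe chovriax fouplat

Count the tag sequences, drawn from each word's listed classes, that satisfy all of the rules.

2

Candidates per position — 1:sluprut {DET,VERB}; 2:kem {DET,NOUN}; 3:fouplat {DET,PREP}; 4:floushil {PREP,VERB}; 5:kem {DET,NOUN}; 6:boikdripe {NOUN}; 7:chovriax {VERB}; 8:fouplat {DET,PREP}.
There are 64 candidate sequences in total.
The sequences that satisfy every rule: VERB NOUN DET VERB NOUN NOUN VERB PREP; VERB NOUN PREP VERB NOUN NOUN VERB PREP.
Count = 2.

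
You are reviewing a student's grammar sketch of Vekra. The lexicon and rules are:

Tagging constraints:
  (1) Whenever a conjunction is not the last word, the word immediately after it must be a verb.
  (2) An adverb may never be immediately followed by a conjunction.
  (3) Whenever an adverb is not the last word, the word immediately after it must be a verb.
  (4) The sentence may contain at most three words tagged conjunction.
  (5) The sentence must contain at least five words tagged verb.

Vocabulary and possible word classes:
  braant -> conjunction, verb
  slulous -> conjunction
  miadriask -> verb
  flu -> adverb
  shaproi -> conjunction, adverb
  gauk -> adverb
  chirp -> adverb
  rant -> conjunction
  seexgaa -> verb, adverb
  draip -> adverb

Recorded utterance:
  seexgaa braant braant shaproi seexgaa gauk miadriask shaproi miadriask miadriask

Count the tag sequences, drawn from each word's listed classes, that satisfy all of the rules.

12

Candidates per position — 1:seexgaa {verb,adverb}; 2:braant {conjunction,verb}; 3:braant {conjunction,verb}; 4:shaproi {conjunction,adverb}; 5:seexgaa {verb,adverb}; 6:gauk {adverb}; 7:miadriask {verb}; 8:shaproi {conjunction,adverb}; 9:miadriask {verb}; 10:miadriask {verb}.
There are 64 candidate sequences in total.
Checking each against the rules leaves 12 sequences.
Count = 12.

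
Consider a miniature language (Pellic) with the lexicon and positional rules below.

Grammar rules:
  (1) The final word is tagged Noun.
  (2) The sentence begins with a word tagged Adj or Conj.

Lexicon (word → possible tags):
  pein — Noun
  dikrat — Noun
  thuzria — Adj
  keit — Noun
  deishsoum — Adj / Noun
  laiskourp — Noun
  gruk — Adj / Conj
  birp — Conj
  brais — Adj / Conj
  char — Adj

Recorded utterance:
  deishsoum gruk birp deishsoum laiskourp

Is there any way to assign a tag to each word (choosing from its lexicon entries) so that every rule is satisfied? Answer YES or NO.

Candidates per position — 1:deishsoum {Adj,Noun}; 2:gruk {Adj,Conj}; 3:birp {Conj}; 4:deishsoum {Adj,Noun}; 5:laiskourp {Noun}.
One satisfying assignment: Adj Adj Conj Adj Noun.
Rule-by-rule: rule 1 satisfied; rule 2 satisfied.

YES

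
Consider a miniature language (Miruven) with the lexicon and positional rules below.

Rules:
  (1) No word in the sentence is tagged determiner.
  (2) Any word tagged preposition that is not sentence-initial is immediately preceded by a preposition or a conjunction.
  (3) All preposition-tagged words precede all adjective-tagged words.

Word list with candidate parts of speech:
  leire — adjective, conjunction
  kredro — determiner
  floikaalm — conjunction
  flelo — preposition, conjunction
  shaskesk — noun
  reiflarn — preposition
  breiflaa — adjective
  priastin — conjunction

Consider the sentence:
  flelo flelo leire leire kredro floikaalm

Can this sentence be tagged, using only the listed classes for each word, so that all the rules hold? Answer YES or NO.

Candidates per position — 1:flelo {preposition,conjunction}; 2:flelo {preposition,conjunction}; 3:leire {adjective,conjunction}; 4:leire {adjective,conjunction}; 5:kredro {determiner}; 6:floikaalm {conjunction}.
Rule 1 cannot be satisfied by any choice of tags from the lexicon.
So there is no consistent tagging.

NO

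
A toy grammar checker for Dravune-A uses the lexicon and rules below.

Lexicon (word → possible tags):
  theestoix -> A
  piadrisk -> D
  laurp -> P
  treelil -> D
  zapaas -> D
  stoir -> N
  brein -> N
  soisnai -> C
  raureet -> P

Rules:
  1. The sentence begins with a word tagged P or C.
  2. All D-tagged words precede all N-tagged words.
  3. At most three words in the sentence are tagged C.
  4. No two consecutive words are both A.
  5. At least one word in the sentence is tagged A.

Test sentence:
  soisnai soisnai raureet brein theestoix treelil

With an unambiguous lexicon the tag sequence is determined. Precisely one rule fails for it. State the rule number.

Fixed tagging: C C P N A D.
Checking each rule: R1 holds, R2 violated, R3 holds, R4 holds, R5 holds.
Only rule 2 fails.

2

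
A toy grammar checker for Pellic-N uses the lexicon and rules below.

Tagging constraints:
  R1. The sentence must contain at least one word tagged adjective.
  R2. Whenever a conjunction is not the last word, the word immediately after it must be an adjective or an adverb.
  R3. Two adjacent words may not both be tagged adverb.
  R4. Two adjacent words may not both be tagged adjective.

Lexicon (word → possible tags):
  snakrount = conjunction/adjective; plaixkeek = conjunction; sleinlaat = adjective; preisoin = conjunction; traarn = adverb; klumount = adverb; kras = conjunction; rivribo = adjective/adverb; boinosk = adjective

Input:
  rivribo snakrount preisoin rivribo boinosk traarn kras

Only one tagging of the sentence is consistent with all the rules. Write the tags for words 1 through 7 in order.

adverb adjective conjunction adverb adjective adverb conjunction

Candidates per position — 1:rivribo {adjective,adverb}; 2:snakrount {conjunction,adjective}; 3:preisoin {conjunction}; 4:rivribo {adjective,adverb}; 5:boinosk {adjective}; 6:traarn {adverb}; 7:kras {conjunction}.
Position 2: tagging it conjunction would leave rule 2 unsatisfiable, so it must be adjective.
Position 4: tagging it adjective would leave rule 4 unsatisfiable, so it must be adverb.
Position 1: tagging it adjective would leave rule 4 unsatisfiable, so it must be adverb.
So the tagging must be: adverb adjective conjunction adverb adjective adverb conjunction.
Checking: rule 1 satisfied; rule 2 satisfied; rule 3 satisfied; rule 4 satisfied.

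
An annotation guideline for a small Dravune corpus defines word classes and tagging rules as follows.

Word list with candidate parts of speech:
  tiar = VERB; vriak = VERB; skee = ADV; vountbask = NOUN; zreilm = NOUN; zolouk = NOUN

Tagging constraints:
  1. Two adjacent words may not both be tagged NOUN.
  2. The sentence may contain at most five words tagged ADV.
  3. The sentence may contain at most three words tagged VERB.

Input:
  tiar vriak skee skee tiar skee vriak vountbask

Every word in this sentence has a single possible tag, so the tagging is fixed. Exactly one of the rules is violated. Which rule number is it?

3

Fixed tagging: VERB VERB ADV ADV VERB ADV VERB NOUN.
Rule check: R1 ok, R2 ok, R3 fails.
Only rule 3 fails.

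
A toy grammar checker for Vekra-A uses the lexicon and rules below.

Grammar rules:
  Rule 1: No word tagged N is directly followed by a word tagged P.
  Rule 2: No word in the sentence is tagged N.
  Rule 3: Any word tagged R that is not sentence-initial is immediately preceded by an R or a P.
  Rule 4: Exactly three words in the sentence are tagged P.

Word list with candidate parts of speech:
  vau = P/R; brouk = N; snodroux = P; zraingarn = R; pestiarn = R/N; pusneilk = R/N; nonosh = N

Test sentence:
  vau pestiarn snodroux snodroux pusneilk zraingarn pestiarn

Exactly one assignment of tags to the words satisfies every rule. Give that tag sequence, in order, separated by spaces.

Candidates per position — 1:vau {P,R}; 2:pestiarn {R,N}; 3:snodroux {P}; 4:snodroux {P}; 5:pusneilk {R,N}; 6:zraingarn {R}; 7:pestiarn {R,N}.
Position 1: R is ruled out by rule 4; that leaves P.
Position 2: N is ruled out by rule 1; that leaves R.
Position 5: N is ruled out by rule 2; that leaves R.
Position 7: N is ruled out by rule 2; that leaves R.
The unique satisfying tagging is: P R P P R R R.
Rule-by-rule: rule 1 holds; rule 2 holds; rule 3 holds; rule 4 holds.

P R P P R R R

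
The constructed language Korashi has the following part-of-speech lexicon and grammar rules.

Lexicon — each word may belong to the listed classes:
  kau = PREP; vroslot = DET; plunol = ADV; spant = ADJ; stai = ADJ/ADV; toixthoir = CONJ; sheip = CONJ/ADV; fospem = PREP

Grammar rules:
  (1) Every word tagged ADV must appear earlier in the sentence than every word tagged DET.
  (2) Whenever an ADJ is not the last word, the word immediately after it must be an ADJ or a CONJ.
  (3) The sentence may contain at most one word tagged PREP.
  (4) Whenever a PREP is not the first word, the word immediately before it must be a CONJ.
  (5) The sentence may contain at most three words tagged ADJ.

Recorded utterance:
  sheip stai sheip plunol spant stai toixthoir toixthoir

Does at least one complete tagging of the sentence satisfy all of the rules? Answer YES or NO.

Candidates per position — 1:sheip {CONJ,ADV}; 2:stai {ADJ,ADV}; 3:sheip {CONJ,ADV}; 4:plunol {ADV}; 5:spant {ADJ}; 6:stai {ADJ,ADV}; 7:toixthoir {CONJ}; 8:toixthoir {CONJ}.
One satisfying assignment: CONJ ADJ CONJ ADV ADJ ADJ CONJ CONJ.
Checking: rule 1 ok; rule 2 ok; rule 3 ok; rule 4 ok; rule 5 ok.

YES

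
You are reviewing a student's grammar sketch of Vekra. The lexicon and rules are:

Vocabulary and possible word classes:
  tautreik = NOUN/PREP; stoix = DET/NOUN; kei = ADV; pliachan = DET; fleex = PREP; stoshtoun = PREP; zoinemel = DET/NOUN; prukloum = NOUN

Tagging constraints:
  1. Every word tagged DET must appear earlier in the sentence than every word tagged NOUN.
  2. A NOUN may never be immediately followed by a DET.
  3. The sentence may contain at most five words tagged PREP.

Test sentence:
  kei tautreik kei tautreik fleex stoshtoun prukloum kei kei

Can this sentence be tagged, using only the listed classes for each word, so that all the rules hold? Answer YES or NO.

YES

Candidates per position — 1:kei {ADV}; 2:tautreik {NOUN,PREP}; 3:kei {ADV}; 4:tautreik {NOUN,PREP}; 5:fleex {PREP}; 6:stoshtoun {PREP}; 7:prukloum {NOUN}; 8:kei {ADV}; 9:kei {ADV}.
One satisfying assignment: ADV PREP ADV NOUN PREP PREP NOUN ADV ADV.
Check: rule 1 ok; rule 2 ok; rule 3 ok.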